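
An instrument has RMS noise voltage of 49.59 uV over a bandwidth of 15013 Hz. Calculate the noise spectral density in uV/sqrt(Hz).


Noise spectral density = Vrms / sqrt(BW).
NSD = 49.59 / sqrt(15013)
NSD = 49.59 / 122.5275
NSD = 0.4047 uV/sqrt(Hz)

0.4047 uV/sqrt(Hz)


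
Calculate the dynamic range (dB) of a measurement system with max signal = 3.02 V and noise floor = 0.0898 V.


Dynamic range = 20 * log10(Vmax / Vnoise).
DR = 20 * log10(3.02 / 0.0898)
DR = 20 * log10(33.63)
DR = 30.53 dB

30.53 dB


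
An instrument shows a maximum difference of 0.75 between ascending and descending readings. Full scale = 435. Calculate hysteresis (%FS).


Hysteresis = (max difference / full scale) * 100%.
H = (0.75 / 435) * 100
H = 0.172 %FS

0.172 %FS


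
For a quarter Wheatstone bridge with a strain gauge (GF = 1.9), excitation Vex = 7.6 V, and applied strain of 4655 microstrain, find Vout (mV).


Quarter bridge output: Vout = (GF * epsilon * Vex) / 4.
Vout = (1.9 * 4655e-6 * 7.6) / 4
Vout = 0.0672182 / 4 V
Vout = 0.01680455 V = 16.8045 mV

16.8045 mV


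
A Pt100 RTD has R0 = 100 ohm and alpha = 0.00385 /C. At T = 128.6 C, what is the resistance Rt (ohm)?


The RTD equation: Rt = R0 * (1 + alpha * T).
Rt = 100 * (1 + 0.00385 * 128.6)
Rt = 100 * (1 + 0.49511)
Rt = 100 * 1.49511
Rt = 149.511 ohm

149.511 ohm


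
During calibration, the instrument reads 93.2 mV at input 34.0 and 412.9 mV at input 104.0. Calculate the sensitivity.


Sensitivity = (y2 - y1) / (x2 - x1).
S = (412.9 - 93.2) / (104.0 - 34.0)
S = 319.7 / 70.0
S = 4.5671 mV/unit

4.5671 mV/unit


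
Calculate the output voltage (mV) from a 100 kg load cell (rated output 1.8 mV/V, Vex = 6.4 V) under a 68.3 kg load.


Vout = rated_output * Vex * (load / capacity).
Vout = 1.8 * 6.4 * (68.3 / 100)
Vout = 1.8 * 6.4 * 0.683
Vout = 7.868 mV

7.868 mV


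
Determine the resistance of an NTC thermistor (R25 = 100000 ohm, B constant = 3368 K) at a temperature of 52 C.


NTC thermistor equation: Rt = R25 * exp(B * (1/T - 1/T25)).
T in Kelvin: 325.15 K, T25 = 298.15 K
1/T - 1/T25 = 1/325.15 - 1/298.15 = -0.00027851
B * (1/T - 1/T25) = 3368 * -0.00027851 = -0.938
Rt = 100000 * exp(-0.938) = 39139.8 ohm

39139.8 ohm


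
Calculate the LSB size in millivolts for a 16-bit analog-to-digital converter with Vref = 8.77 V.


The resolution (LSB) of an ADC is Vref / 2^n.
LSB = 8.77 / 2^16
LSB = 8.77 / 65536
LSB = 0.00013382 V = 0.13381958 mV

0.13381958 mV


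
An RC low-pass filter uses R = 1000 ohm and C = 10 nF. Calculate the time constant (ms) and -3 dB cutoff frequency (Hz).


Time constant: tau = R * C.
tau = 1000 * 1.00e-08 = 1e-05 s
tau = 0.01 ms
Cutoff frequency: fc = 1 / (2*pi*R*C).
fc = 1 / (2*pi*1e-05) = 15915.49 Hz

tau = 0.01 ms, fc = 15915.49 Hz


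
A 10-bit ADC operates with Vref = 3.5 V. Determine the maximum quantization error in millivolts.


The maximum quantization error is +/- LSB/2.
LSB = Vref / 2^n = 3.5 / 1024 = 0.00341797 V
Max error = LSB / 2 = 0.00341797 / 2 = 0.00170898 V
Max error = 1.709 mV

1.709 mV


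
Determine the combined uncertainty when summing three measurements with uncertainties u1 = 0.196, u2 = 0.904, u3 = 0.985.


For a sum of independent quantities, uc = sqrt(u1^2 + u2^2 + u3^2).
uc = sqrt(0.196^2 + 0.904^2 + 0.985^2)
uc = sqrt(0.038416 + 0.817216 + 0.970225)
uc = 1.3512

1.3512


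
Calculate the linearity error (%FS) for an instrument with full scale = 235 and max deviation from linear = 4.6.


Linearity error = (max deviation / full scale) * 100%.
Linearity = (4.6 / 235) * 100
Linearity = 1.957 %FS

1.957 %FS


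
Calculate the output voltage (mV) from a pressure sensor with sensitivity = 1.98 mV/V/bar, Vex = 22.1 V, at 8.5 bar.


Output = sensitivity * Vex * P.
Vout = 1.98 * 22.1 * 8.5
Vout = 43.758 * 8.5
Vout = 371.94 mV

371.94 mV


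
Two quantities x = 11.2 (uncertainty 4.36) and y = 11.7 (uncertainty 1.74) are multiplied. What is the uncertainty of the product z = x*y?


For a product z = x*y, the relative uncertainty is:
uz/z = sqrt((ux/x)^2 + (uy/y)^2)
Relative uncertainties: ux/x = 4.36/11.2 = 0.389286
uy/y = 1.74/11.7 = 0.148718
z = 11.2 * 11.7 = 131.0
uz = 131.0 * sqrt(0.389286^2 + 0.148718^2) = 54.608

54.608


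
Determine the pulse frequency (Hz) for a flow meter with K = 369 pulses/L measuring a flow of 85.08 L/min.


Frequency = K * Q / 60 (converting L/min to L/s).
f = 369 * 85.08 / 60
f = 31394.52 / 60
f = 523.24 Hz

523.24 Hz


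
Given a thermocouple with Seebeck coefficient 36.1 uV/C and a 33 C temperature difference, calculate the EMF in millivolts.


The thermocouple output V = sensitivity * dT.
V = 36.1 uV/C * 33 C
V = 1191.3 uV
V = 1.191 mV

1.191 mV


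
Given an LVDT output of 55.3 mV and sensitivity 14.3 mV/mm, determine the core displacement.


Displacement = Vout / sensitivity.
d = 55.3 / 14.3
d = 3.867 mm

3.867 mm


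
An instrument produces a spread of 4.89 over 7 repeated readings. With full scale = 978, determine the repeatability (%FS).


Repeatability = (spread / full scale) * 100%.
R = (4.89 / 978) * 100
R = 0.5 %FS

0.5 %FS


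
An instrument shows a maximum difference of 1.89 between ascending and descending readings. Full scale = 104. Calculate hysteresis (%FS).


Hysteresis = (max difference / full scale) * 100%.
H = (1.89 / 104) * 100
H = 1.817 %FS

1.817 %FS


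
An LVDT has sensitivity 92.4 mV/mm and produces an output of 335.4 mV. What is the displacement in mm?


Displacement = Vout / sensitivity.
d = 335.4 / 92.4
d = 3.63 mm

3.63 mm


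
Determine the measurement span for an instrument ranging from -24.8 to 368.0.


Span = upper range - lower range.
Span = 368.0 - (-24.8)
Span = 392.8

392.8


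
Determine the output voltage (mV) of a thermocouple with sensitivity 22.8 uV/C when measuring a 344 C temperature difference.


The thermocouple output V = sensitivity * dT.
V = 22.8 uV/C * 344 C
V = 7843.2 uV
V = 7.843 mV

7.843 mV


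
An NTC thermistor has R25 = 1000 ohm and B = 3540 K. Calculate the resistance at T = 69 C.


NTC thermistor equation: Rt = R25 * exp(B * (1/T - 1/T25)).
T in Kelvin: 342.15 K, T25 = 298.15 K
1/T - 1/T25 = 1/342.15 - 1/298.15 = -0.00043132
B * (1/T - 1/T25) = 3540 * -0.00043132 = -1.5269
Rt = 1000 * exp(-1.5269) = 217.2 ohm

217.2 ohm


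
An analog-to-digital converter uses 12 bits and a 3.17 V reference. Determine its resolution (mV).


The resolution (LSB) of an ADC is Vref / 2^n.
LSB = 3.17 / 2^12
LSB = 3.17 / 4096
LSB = 0.00077393 V = 0.77392578 mV

0.77392578 mV


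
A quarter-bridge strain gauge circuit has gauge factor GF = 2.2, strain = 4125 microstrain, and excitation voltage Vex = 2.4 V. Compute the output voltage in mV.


Quarter bridge output: Vout = (GF * epsilon * Vex) / 4.
Vout = (2.2 * 4125e-6 * 2.4) / 4
Vout = 0.02178 / 4 V
Vout = 0.005445 V = 5.445 mV

5.445 mV


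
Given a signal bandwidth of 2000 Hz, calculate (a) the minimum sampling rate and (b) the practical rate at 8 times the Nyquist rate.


By Nyquist theorem, fs_min = 2 * fmax.
fs_min = 2 * 2000 = 4000 Hz
Practical rate = 8 * fs_min = 8 * 4000 = 32000 Hz

fs_min = 4000 Hz, fs_practical = 32000 Hz


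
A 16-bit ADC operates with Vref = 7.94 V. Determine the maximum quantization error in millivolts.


The maximum quantization error is +/- LSB/2.
LSB = Vref / 2^n = 7.94 / 65536 = 0.00012115 V
Max error = LSB / 2 = 0.00012115 / 2 = 6.058e-05 V
Max error = 0.0606 mV

0.0606 mV


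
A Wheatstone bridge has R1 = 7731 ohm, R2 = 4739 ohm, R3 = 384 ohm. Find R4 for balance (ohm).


At balance: R1*R4 = R2*R3, so R4 = R2*R3/R1.
R4 = 4739 * 384 / 7731
R4 = 1819776 / 7731
R4 = 235.39 ohm

235.39 ohm


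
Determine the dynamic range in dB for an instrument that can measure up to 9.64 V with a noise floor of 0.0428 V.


Dynamic range = 20 * log10(Vmax / Vnoise).
DR = 20 * log10(9.64 / 0.0428)
DR = 20 * log10(225.23)
DR = 47.05 dB

47.05 dB


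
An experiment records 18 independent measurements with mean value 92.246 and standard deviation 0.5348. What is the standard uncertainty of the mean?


The standard uncertainty for Type A evaluation is u = s / sqrt(n).
u = 0.5348 / sqrt(18)
u = 0.5348 / 4.2426
u = 0.1261

0.1261


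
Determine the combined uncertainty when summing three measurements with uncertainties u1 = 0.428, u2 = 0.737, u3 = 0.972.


For a sum of independent quantities, uc = sqrt(u1^2 + u2^2 + u3^2).
uc = sqrt(0.428^2 + 0.737^2 + 0.972^2)
uc = sqrt(0.183184 + 0.543169 + 0.944784)
uc = 1.2927

1.2927


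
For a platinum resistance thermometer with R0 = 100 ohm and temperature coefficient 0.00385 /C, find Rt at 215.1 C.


The RTD equation: Rt = R0 * (1 + alpha * T).
Rt = 100 * (1 + 0.00385 * 215.1)
Rt = 100 * (1 + 0.828135)
Rt = 100 * 1.828135
Rt = 182.814 ohm

182.814 ohm


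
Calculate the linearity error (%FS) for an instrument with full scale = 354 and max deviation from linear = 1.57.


Linearity error = (max deviation / full scale) * 100%.
Linearity = (1.57 / 354) * 100
Linearity = 0.444 %FS

0.444 %FS


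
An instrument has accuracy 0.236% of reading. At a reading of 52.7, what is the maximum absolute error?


Absolute error = (accuracy% / 100) * reading.
Error = (0.236 / 100) * 52.7
Error = 0.00236 * 52.7
Error = 0.1244

0.1244


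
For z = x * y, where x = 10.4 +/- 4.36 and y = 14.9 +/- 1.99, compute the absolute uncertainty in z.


For a product z = x*y, the relative uncertainty is:
uz/z = sqrt((ux/x)^2 + (uy/y)^2)
Relative uncertainties: ux/x = 4.36/10.4 = 0.419231
uy/y = 1.99/14.9 = 0.133557
z = 10.4 * 14.9 = 155.0
uz = 155.0 * sqrt(0.419231^2 + 0.133557^2) = 68.181

68.181


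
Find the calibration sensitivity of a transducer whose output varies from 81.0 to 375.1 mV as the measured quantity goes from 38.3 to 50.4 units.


Sensitivity = (y2 - y1) / (x2 - x1).
S = (375.1 - 81.0) / (50.4 - 38.3)
S = 294.1 / 12.1
S = 24.3058 mV/unit

24.3058 mV/unit


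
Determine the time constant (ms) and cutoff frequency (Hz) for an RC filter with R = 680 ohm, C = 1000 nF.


Time constant: tau = R * C.
tau = 680 * 1.00e-06 = 0.00068 s
tau = 0.68 ms
Cutoff frequency: fc = 1 / (2*pi*R*C).
fc = 1 / (2*pi*0.00068) = 234.05 Hz

tau = 0.68 ms, fc = 234.05 Hz


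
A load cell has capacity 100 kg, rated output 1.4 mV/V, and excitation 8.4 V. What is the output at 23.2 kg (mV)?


Vout = rated_output * Vex * (load / capacity).
Vout = 1.4 * 8.4 * (23.2 / 100)
Vout = 1.4 * 8.4 * 0.232
Vout = 2.728 mV

2.728 mV


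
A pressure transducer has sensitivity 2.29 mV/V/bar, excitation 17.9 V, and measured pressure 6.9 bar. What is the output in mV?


Output = sensitivity * Vex * P.
Vout = 2.29 * 17.9 * 6.9
Vout = 40.991 * 6.9
Vout = 282.84 mV

282.84 mV


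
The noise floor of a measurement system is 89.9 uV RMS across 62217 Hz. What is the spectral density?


Noise spectral density = Vrms / sqrt(BW).
NSD = 89.9 / sqrt(62217)
NSD = 89.9 / 249.4334
NSD = 0.3604 uV/sqrt(Hz)

0.3604 uV/sqrt(Hz)


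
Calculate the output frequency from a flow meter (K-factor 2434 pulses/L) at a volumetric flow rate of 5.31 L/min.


Frequency = K * Q / 60 (converting L/min to L/s).
f = 2434 * 5.31 / 60
f = 12924.54 / 60
f = 215.41 Hz

215.41 Hz


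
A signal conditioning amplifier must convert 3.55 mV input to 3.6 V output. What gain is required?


Gain = Vout / Vin (converting to same units).
G = 3.6 V / 3.55 mV
G = 3600.0 mV / 3.55 mV
G = 1014.08

1014.08


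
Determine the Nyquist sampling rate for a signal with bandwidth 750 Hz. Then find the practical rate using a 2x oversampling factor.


By Nyquist theorem, fs_min = 2 * fmax.
fs_min = 2 * 750 = 1500 Hz
Practical rate = 2 * fs_min = 2 * 1500 = 3000 Hz

fs_min = 1500 Hz, fs_practical = 3000 Hz


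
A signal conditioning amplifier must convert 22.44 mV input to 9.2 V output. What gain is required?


Gain = Vout / Vin (converting to same units).
G = 9.2 V / 22.44 mV
G = 9200.0 mV / 22.44 mV
G = 409.98

409.98


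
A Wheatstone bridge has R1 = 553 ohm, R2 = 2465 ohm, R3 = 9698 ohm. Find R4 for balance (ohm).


At balance: R1*R4 = R2*R3, so R4 = R2*R3/R1.
R4 = 2465 * 9698 / 553
R4 = 23905570 / 553
R4 = 43228.88 ohm

43228.88 ohm


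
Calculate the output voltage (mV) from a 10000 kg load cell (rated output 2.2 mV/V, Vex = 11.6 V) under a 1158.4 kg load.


Vout = rated_output * Vex * (load / capacity).
Vout = 2.2 * 11.6 * (1158.4 / 10000)
Vout = 2.2 * 11.6 * 0.11584
Vout = 2.956 mV

2.956 mV


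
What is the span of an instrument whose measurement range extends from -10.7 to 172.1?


Span = upper range - lower range.
Span = 172.1 - (-10.7)
Span = 182.8

182.8


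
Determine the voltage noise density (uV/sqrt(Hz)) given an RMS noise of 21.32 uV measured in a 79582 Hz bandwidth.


Noise spectral density = Vrms / sqrt(BW).
NSD = 21.32 / sqrt(79582)
NSD = 21.32 / 282.1028
NSD = 0.0756 uV/sqrt(Hz)

0.0756 uV/sqrt(Hz)


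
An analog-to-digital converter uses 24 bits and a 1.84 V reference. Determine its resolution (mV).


The resolution (LSB) of an ADC is Vref / 2^n.
LSB = 1.84 / 2^24
LSB = 1.84 / 16777216
LSB = 1.1e-07 V = 0.00010967 mV

0.00010967 mV


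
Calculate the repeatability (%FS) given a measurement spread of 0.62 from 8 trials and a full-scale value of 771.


Repeatability = (spread / full scale) * 100%.
R = (0.62 / 771) * 100
R = 0.08 %FS

0.08 %FS


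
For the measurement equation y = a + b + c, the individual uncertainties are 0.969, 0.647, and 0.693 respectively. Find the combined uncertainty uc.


For a sum of independent quantities, uc = sqrt(u1^2 + u2^2 + u3^2).
uc = sqrt(0.969^2 + 0.647^2 + 0.693^2)
uc = sqrt(0.938961 + 0.418609 + 0.480249)
uc = 1.3557

1.3557


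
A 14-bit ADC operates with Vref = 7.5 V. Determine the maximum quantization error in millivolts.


The maximum quantization error is +/- LSB/2.
LSB = Vref / 2^n = 7.5 / 16384 = 0.00045776 V
Max error = LSB / 2 = 0.00045776 / 2 = 0.00022888 V
Max error = 0.2289 mV

0.2289 mV


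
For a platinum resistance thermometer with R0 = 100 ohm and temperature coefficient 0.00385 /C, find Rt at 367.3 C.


The RTD equation: Rt = R0 * (1 + alpha * T).
Rt = 100 * (1 + 0.00385 * 367.3)
Rt = 100 * (1 + 1.414105)
Rt = 100 * 2.414105
Rt = 241.411 ohm

241.411 ohm


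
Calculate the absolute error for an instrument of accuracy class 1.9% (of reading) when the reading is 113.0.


Absolute error = (accuracy% / 100) * reading.
Error = (1.9 / 100) * 113.0
Error = 0.019 * 113.0
Error = 2.147

2.147


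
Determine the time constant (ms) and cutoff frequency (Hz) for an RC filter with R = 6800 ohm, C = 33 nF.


Time constant: tau = R * C.
tau = 6800 * 3.30e-08 = 0.0002244 s
tau = 0.2244 ms
Cutoff frequency: fc = 1 / (2*pi*R*C).
fc = 1 / (2*pi*0.0002244) = 709.25 Hz

tau = 0.2244 ms, fc = 709.25 Hz


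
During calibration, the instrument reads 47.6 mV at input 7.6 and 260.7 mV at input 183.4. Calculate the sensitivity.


Sensitivity = (y2 - y1) / (x2 - x1).
S = (260.7 - 47.6) / (183.4 - 7.6)
S = 213.1 / 175.8
S = 1.2122 mV/unit

1.2122 mV/unit


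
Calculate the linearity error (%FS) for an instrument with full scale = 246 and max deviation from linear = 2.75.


Linearity error = (max deviation / full scale) * 100%.
Linearity = (2.75 / 246) * 100
Linearity = 1.118 %FS

1.118 %FS


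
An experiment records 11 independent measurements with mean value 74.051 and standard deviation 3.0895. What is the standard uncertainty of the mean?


The standard uncertainty for Type A evaluation is u = s / sqrt(n).
u = 3.0895 / sqrt(11)
u = 3.0895 / 3.3166
u = 0.9315

0.9315


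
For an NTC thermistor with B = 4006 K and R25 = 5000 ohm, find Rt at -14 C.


NTC thermistor equation: Rt = R25 * exp(B * (1/T - 1/T25)).
T in Kelvin: 259.15 K, T25 = 298.15 K
1/T - 1/T25 = 1/259.15 - 1/298.15 = 0.00050475
B * (1/T - 1/T25) = 4006 * 0.00050475 = 2.022
Rt = 5000 * exp(2.022) = 37768.6 ohm

37768.6 ohm


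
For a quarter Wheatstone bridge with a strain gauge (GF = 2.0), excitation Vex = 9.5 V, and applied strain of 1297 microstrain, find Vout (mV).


Quarter bridge output: Vout = (GF * epsilon * Vex) / 4.
Vout = (2.0 * 1297e-6 * 9.5) / 4
Vout = 0.024643 / 4 V
Vout = 0.00616075 V = 6.1607 mV

6.1607 mV


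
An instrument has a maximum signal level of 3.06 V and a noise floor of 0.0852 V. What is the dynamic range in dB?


Dynamic range = 20 * log10(Vmax / Vnoise).
DR = 20 * log10(3.06 / 0.0852)
DR = 20 * log10(35.92)
DR = 31.11 dB

31.11 dB


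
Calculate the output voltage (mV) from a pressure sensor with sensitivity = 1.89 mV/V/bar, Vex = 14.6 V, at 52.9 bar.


Output = sensitivity * Vex * P.
Vout = 1.89 * 14.6 * 52.9
Vout = 27.594 * 52.9
Vout = 1459.72 mV

1459.72 mV


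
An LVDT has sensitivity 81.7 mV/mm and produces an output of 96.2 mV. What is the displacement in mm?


Displacement = Vout / sensitivity.
d = 96.2 / 81.7
d = 1.177 mm

1.177 mm


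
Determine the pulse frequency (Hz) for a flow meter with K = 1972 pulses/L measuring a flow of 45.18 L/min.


Frequency = K * Q / 60 (converting L/min to L/s).
f = 1972 * 45.18 / 60
f = 89094.96 / 60
f = 1484.92 Hz

1484.92 Hz


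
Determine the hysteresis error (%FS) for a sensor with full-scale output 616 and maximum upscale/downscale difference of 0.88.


Hysteresis = (max difference / full scale) * 100%.
H = (0.88 / 616) * 100
H = 0.143 %FS

0.143 %FS


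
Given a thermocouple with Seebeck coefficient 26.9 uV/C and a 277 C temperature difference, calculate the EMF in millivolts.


The thermocouple output V = sensitivity * dT.
V = 26.9 uV/C * 277 C
V = 7451.3 uV
V = 7.451 mV

7.451 mV


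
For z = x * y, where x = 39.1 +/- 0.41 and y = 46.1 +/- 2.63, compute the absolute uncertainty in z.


For a product z = x*y, the relative uncertainty is:
uz/z = sqrt((ux/x)^2 + (uy/y)^2)
Relative uncertainties: ux/x = 0.41/39.1 = 0.010486
uy/y = 2.63/46.1 = 0.05705
z = 39.1 * 46.1 = 1802.5
uz = 1802.5 * sqrt(0.010486^2 + 0.05705^2) = 104.556

104.556


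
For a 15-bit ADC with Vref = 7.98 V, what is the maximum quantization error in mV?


The maximum quantization error is +/- LSB/2.
LSB = Vref / 2^n = 7.98 / 32768 = 0.00024353 V
Max error = LSB / 2 = 0.00024353 / 2 = 0.00012177 V
Max error = 0.1218 mV

0.1218 mV


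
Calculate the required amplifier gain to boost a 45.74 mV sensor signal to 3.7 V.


Gain = Vout / Vin (converting to same units).
G = 3.7 V / 45.74 mV
G = 3700.0 mV / 45.74 mV
G = 80.89

80.89


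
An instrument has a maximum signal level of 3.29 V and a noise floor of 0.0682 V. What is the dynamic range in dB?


Dynamic range = 20 * log10(Vmax / Vnoise).
DR = 20 * log10(3.29 / 0.0682)
DR = 20 * log10(48.24)
DR = 33.67 dB

33.67 dB


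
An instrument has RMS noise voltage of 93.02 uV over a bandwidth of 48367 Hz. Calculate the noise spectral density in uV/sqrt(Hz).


Noise spectral density = Vrms / sqrt(BW).
NSD = 93.02 / sqrt(48367)
NSD = 93.02 / 219.925
NSD = 0.423 uV/sqrt(Hz)

0.423 uV/sqrt(Hz)


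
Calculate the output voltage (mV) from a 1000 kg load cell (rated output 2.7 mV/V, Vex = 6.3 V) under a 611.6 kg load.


Vout = rated_output * Vex * (load / capacity).
Vout = 2.7 * 6.3 * (611.6 / 1000)
Vout = 2.7 * 6.3 * 0.6116
Vout = 10.403 mV

10.403 mV


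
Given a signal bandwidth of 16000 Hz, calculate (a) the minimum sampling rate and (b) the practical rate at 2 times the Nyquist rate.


By Nyquist theorem, fs_min = 2 * fmax.
fs_min = 2 * 16000 = 32000 Hz
Practical rate = 2 * fs_min = 2 * 32000 = 64000 Hz

fs_min = 32000 Hz, fs_practical = 64000 Hz


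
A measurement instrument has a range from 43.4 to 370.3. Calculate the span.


Span = upper range - lower range.
Span = 370.3 - (43.4)
Span = 326.9

326.9


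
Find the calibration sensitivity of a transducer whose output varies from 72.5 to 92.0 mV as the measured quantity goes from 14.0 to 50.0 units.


Sensitivity = (y2 - y1) / (x2 - x1).
S = (92.0 - 72.5) / (50.0 - 14.0)
S = 19.5 / 36.0
S = 0.5417 mV/unit

0.5417 mV/unit


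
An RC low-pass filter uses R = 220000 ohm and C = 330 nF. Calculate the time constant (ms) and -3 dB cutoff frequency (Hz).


Time constant: tau = R * C.
tau = 220000 * 3.30e-07 = 0.0726 s
tau = 72.6 ms
Cutoff frequency: fc = 1 / (2*pi*R*C).
fc = 1 / (2*pi*0.0726) = 2.19 Hz

tau = 72.6 ms, fc = 2.19 Hz


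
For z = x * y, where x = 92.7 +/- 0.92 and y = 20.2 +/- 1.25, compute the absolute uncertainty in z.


For a product z = x*y, the relative uncertainty is:
uz/z = sqrt((ux/x)^2 + (uy/y)^2)
Relative uncertainties: ux/x = 0.92/92.7 = 0.009924
uy/y = 1.25/20.2 = 0.061881
z = 92.7 * 20.2 = 1872.5
uz = 1872.5 * sqrt(0.009924^2 + 0.061881^2) = 117.356

117.356


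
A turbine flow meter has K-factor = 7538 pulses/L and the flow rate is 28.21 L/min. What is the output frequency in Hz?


Frequency = K * Q / 60 (converting L/min to L/s).
f = 7538 * 28.21 / 60
f = 212646.98 / 60
f = 3544.12 Hz

3544.12 Hz


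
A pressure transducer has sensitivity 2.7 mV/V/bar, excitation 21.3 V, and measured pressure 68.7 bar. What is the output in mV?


Output = sensitivity * Vex * P.
Vout = 2.7 * 21.3 * 68.7
Vout = 57.51 * 68.7
Vout = 3950.94 mV

3950.94 mV


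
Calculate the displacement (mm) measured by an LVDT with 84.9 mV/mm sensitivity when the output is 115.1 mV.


Displacement = Vout / sensitivity.
d = 115.1 / 84.9
d = 1.356 mm

1.356 mm


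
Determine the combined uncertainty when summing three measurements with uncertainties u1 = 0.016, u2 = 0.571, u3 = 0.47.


For a sum of independent quantities, uc = sqrt(u1^2 + u2^2 + u3^2).
uc = sqrt(0.016^2 + 0.571^2 + 0.47^2)
uc = sqrt(0.000256 + 0.326041 + 0.2209)
uc = 0.7397

0.7397


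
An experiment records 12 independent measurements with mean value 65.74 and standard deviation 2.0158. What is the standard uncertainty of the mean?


The standard uncertainty for Type A evaluation is u = s / sqrt(n).
u = 2.0158 / sqrt(12)
u = 2.0158 / 3.4641
u = 0.5819

0.5819


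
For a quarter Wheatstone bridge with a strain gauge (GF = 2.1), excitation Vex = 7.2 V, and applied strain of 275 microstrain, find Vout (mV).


Quarter bridge output: Vout = (GF * epsilon * Vex) / 4.
Vout = (2.1 * 275e-6 * 7.2) / 4
Vout = 0.004158 / 4 V
Vout = 0.0010395 V = 1.0395 mV

1.0395 mV


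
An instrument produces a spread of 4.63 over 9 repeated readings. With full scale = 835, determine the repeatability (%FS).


Repeatability = (spread / full scale) * 100%.
R = (4.63 / 835) * 100
R = 0.554 %FS

0.554 %FS


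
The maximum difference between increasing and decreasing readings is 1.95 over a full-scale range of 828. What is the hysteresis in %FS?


Hysteresis = (max difference / full scale) * 100%.
H = (1.95 / 828) * 100
H = 0.236 %FS

0.236 %FS


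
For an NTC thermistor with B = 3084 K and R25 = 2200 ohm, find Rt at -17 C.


NTC thermistor equation: Rt = R25 * exp(B * (1/T - 1/T25)).
T in Kelvin: 256.15 K, T25 = 298.15 K
1/T - 1/T25 = 1/256.15 - 1/298.15 = 0.00054995
B * (1/T - 1/T25) = 3084 * 0.00054995 = 1.696
Rt = 2200 * exp(1.696) = 11995.0 ohm

11995.0 ohm


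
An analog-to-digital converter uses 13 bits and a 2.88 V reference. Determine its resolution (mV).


The resolution (LSB) of an ADC is Vref / 2^n.
LSB = 2.88 / 2^13
LSB = 2.88 / 8192
LSB = 0.00035156 V = 0.3515625 mV

0.3515625 mV


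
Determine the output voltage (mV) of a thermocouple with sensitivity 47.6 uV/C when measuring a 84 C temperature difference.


The thermocouple output V = sensitivity * dT.
V = 47.6 uV/C * 84 C
V = 3998.4 uV
V = 3.998 mV

3.998 mV


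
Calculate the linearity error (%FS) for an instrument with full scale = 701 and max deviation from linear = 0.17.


Linearity error = (max deviation / full scale) * 100%.
Linearity = (0.17 / 701) * 100
Linearity = 0.024 %FS

0.024 %FS


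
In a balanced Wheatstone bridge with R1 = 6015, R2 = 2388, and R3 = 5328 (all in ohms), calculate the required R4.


At balance: R1*R4 = R2*R3, so R4 = R2*R3/R1.
R4 = 2388 * 5328 / 6015
R4 = 12723264 / 6015
R4 = 2115.26 ohm

2115.26 ohm


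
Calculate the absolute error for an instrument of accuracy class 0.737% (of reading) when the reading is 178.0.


Absolute error = (accuracy% / 100) * reading.
Error = (0.737 / 100) * 178.0
Error = 0.00737 * 178.0
Error = 1.3119

1.3119


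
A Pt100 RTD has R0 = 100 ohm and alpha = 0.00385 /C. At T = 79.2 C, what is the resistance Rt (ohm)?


The RTD equation: Rt = R0 * (1 + alpha * T).
Rt = 100 * (1 + 0.00385 * 79.2)
Rt = 100 * (1 + 0.30492)
Rt = 100 * 1.30492
Rt = 130.492 ohm

130.492 ohm


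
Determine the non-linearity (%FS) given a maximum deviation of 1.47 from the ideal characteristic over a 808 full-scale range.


Linearity error = (max deviation / full scale) * 100%.
Linearity = (1.47 / 808) * 100
Linearity = 0.182 %FS

0.182 %FS


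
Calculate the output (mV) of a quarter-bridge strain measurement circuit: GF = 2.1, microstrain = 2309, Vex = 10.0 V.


Quarter bridge output: Vout = (GF * epsilon * Vex) / 4.
Vout = (2.1 * 2309e-6 * 10.0) / 4
Vout = 0.048489 / 4 V
Vout = 0.01212225 V = 12.1223 mV

12.1223 mV


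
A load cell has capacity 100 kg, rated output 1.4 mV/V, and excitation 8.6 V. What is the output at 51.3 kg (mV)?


Vout = rated_output * Vex * (load / capacity).
Vout = 1.4 * 8.6 * (51.3 / 100)
Vout = 1.4 * 8.6 * 0.513
Vout = 6.177 mV

6.177 mV


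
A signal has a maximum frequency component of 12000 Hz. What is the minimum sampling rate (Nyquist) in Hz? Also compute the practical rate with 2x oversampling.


By Nyquist theorem, fs_min = 2 * fmax.
fs_min = 2 * 12000 = 24000 Hz
Practical rate = 2 * fs_min = 2 * 24000 = 48000 Hz

fs_min = 24000 Hz, fs_practical = 48000 Hz


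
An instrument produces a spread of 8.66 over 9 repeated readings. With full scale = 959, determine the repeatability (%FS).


Repeatability = (spread / full scale) * 100%.
R = (8.66 / 959) * 100
R = 0.903 %FS

0.903 %FS


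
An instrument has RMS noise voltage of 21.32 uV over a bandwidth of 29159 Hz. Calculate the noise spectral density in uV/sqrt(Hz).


Noise spectral density = Vrms / sqrt(BW).
NSD = 21.32 / sqrt(29159)
NSD = 21.32 / 170.7601
NSD = 0.1249 uV/sqrt(Hz)

0.1249 uV/sqrt(Hz)


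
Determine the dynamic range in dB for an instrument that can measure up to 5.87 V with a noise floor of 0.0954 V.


Dynamic range = 20 * log10(Vmax / Vnoise).
DR = 20 * log10(5.87 / 0.0954)
DR = 20 * log10(61.53)
DR = 35.78 dB

35.78 dB


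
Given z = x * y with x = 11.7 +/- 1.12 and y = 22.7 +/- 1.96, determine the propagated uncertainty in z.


For a product z = x*y, the relative uncertainty is:
uz/z = sqrt((ux/x)^2 + (uy/y)^2)
Relative uncertainties: ux/x = 1.12/11.7 = 0.095726
uy/y = 1.96/22.7 = 0.086344
z = 11.7 * 22.7 = 265.6
uz = 265.6 * sqrt(0.095726^2 + 0.086344^2) = 34.238

34.238


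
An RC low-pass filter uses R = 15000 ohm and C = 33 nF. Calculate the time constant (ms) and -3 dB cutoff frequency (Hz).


Time constant: tau = R * C.
tau = 15000 * 3.30e-08 = 0.000495 s
tau = 0.495 ms
Cutoff frequency: fc = 1 / (2*pi*R*C).
fc = 1 / (2*pi*0.000495) = 321.53 Hz

tau = 0.495 ms, fc = 321.53 Hz


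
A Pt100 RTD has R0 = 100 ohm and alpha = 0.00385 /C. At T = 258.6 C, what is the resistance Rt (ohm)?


The RTD equation: Rt = R0 * (1 + alpha * T).
Rt = 100 * (1 + 0.00385 * 258.6)
Rt = 100 * (1 + 0.99561)
Rt = 100 * 1.99561
Rt = 199.561 ohm

199.561 ohm


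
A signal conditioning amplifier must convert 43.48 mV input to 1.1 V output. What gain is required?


Gain = Vout / Vin (converting to same units).
G = 1.1 V / 43.48 mV
G = 1100.0 mV / 43.48 mV
G = 25.3

25.3


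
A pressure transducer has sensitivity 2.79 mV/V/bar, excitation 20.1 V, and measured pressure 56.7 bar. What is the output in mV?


Output = sensitivity * Vex * P.
Vout = 2.79 * 20.1 * 56.7
Vout = 56.079 * 56.7
Vout = 3179.68 mV

3179.68 mV


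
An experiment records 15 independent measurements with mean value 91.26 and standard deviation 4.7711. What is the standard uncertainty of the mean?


The standard uncertainty for Type A evaluation is u = s / sqrt(n).
u = 4.7711 / sqrt(15)
u = 4.7711 / 3.873
u = 1.2319

1.2319


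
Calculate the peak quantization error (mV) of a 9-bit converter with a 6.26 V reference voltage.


The maximum quantization error is +/- LSB/2.
LSB = Vref / 2^n = 6.26 / 512 = 0.01222656 V
Max error = LSB / 2 = 0.01222656 / 2 = 0.00611328 V
Max error = 6.1133 mV

6.1133 mV


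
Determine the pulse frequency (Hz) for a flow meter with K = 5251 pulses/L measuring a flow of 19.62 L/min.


Frequency = K * Q / 60 (converting L/min to L/s).
f = 5251 * 19.62 / 60
f = 103024.62 / 60
f = 1717.08 Hz

1717.08 Hz


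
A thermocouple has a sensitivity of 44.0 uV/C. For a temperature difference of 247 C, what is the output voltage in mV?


The thermocouple output V = sensitivity * dT.
V = 44.0 uV/C * 247 C
V = 10868.0 uV
V = 10.868 mV

10.868 mV


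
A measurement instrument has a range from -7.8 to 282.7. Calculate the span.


Span = upper range - lower range.
Span = 282.7 - (-7.8)
Span = 290.5

290.5


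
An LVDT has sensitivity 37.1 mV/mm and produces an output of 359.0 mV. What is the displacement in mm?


Displacement = Vout / sensitivity.
d = 359.0 / 37.1
d = 9.677 mm

9.677 mm


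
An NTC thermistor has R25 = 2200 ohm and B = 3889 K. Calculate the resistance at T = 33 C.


NTC thermistor equation: Rt = R25 * exp(B * (1/T - 1/T25)).
T in Kelvin: 306.15 K, T25 = 298.15 K
1/T - 1/T25 = 1/306.15 - 1/298.15 = -8.764e-05
B * (1/T - 1/T25) = 3889 * -8.764e-05 = -0.3408
Rt = 2200 * exp(-0.3408) = 1564.6 ohm

1564.6 ohm


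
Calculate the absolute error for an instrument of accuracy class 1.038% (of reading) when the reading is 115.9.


Absolute error = (accuracy% / 100) * reading.
Error = (1.038 / 100) * 115.9
Error = 0.01038 * 115.9
Error = 1.203

1.203


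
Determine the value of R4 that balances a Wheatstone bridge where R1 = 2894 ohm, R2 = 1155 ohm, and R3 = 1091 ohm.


At balance: R1*R4 = R2*R3, so R4 = R2*R3/R1.
R4 = 1155 * 1091 / 2894
R4 = 1260105 / 2894
R4 = 435.42 ohm

435.42 ohm


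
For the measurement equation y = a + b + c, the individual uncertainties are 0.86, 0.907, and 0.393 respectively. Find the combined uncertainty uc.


For a sum of independent quantities, uc = sqrt(u1^2 + u2^2 + u3^2).
uc = sqrt(0.86^2 + 0.907^2 + 0.393^2)
uc = sqrt(0.7396 + 0.822649 + 0.154449)
uc = 1.3102

1.3102


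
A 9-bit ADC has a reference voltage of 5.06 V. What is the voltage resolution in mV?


The resolution (LSB) of an ADC is Vref / 2^n.
LSB = 5.06 / 2^9
LSB = 5.06 / 512
LSB = 0.00988281 V = 9.8828125 mV

9.8828125 mV


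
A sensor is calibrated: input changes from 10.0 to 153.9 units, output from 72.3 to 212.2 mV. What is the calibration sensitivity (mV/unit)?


Sensitivity = (y2 - y1) / (x2 - x1).
S = (212.2 - 72.3) / (153.9 - 10.0)
S = 139.9 / 143.9
S = 0.9722 mV/unit

0.9722 mV/unit


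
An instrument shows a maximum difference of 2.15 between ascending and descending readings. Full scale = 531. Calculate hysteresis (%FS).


Hysteresis = (max difference / full scale) * 100%.
H = (2.15 / 531) * 100
H = 0.405 %FS

0.405 %FS


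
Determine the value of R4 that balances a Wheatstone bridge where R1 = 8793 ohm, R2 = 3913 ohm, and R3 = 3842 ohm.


At balance: R1*R4 = R2*R3, so R4 = R2*R3/R1.
R4 = 3913 * 3842 / 8793
R4 = 15033746 / 8793
R4 = 1709.74 ohm

1709.74 ohm


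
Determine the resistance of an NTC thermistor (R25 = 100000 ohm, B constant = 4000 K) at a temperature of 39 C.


NTC thermistor equation: Rt = R25 * exp(B * (1/T - 1/T25)).
T in Kelvin: 312.15 K, T25 = 298.15 K
1/T - 1/T25 = 1/312.15 - 1/298.15 = -0.00015043
B * (1/T - 1/T25) = 4000 * -0.00015043 = -0.6017
Rt = 100000 * exp(-0.6017) = 54787.2 ohm

54787.2 ohm


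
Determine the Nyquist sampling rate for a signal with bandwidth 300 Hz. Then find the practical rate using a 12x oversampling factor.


By Nyquist theorem, fs_min = 2 * fmax.
fs_min = 2 * 300 = 600 Hz
Practical rate = 12 * fs_min = 12 * 600 = 7200 Hz

fs_min = 600 Hz, fs_practical = 7200 Hz


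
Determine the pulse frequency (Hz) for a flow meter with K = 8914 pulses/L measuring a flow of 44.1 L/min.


Frequency = K * Q / 60 (converting L/min to L/s).
f = 8914 * 44.1 / 60
f = 393107.4 / 60
f = 6551.79 Hz

6551.79 Hz


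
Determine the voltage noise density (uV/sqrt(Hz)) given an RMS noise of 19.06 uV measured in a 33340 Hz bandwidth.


Noise spectral density = Vrms / sqrt(BW).
NSD = 19.06 / sqrt(33340)
NSD = 19.06 / 182.5924
NSD = 0.1044 uV/sqrt(Hz)

0.1044 uV/sqrt(Hz)


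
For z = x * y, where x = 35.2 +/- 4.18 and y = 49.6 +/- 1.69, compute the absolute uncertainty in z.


For a product z = x*y, the relative uncertainty is:
uz/z = sqrt((ux/x)^2 + (uy/y)^2)
Relative uncertainties: ux/x = 4.18/35.2 = 0.11875
uy/y = 1.69/49.6 = 0.034073
z = 35.2 * 49.6 = 1745.9
uz = 1745.9 * sqrt(0.11875^2 + 0.034073^2) = 215.694

215.694


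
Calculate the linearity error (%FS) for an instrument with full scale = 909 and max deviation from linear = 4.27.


Linearity error = (max deviation / full scale) * 100%.
Linearity = (4.27 / 909) * 100
Linearity = 0.47 %FS

0.47 %FS


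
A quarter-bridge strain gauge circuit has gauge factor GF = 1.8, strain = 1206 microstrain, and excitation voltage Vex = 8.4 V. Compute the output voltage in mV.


Quarter bridge output: Vout = (GF * epsilon * Vex) / 4.
Vout = (1.8 * 1206e-6 * 8.4) / 4
Vout = 0.01823472 / 4 V
Vout = 0.00455868 V = 4.5587 mV

4.5587 mV


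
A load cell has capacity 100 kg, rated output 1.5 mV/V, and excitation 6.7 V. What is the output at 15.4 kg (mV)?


Vout = rated_output * Vex * (load / capacity).
Vout = 1.5 * 6.7 * (15.4 / 100)
Vout = 1.5 * 6.7 * 0.154
Vout = 1.548 mV

1.548 mV


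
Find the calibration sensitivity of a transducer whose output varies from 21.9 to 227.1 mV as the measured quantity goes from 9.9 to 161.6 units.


Sensitivity = (y2 - y1) / (x2 - x1).
S = (227.1 - 21.9) / (161.6 - 9.9)
S = 205.2 / 151.7
S = 1.3527 mV/unit

1.3527 mV/unit


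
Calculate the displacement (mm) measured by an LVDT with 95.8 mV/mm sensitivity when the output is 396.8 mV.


Displacement = Vout / sensitivity.
d = 396.8 / 95.8
d = 4.142 mm

4.142 mm


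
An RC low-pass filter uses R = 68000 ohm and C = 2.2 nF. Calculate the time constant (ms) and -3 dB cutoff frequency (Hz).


Time constant: tau = R * C.
tau = 68000 * 2.20e-09 = 0.0001496 s
tau = 0.1496 ms
Cutoff frequency: fc = 1 / (2*pi*R*C).
fc = 1 / (2*pi*0.0001496) = 1063.87 Hz

tau = 0.1496 ms, fc = 1063.87 Hz


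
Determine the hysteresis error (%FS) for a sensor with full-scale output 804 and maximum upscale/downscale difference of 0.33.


Hysteresis = (max difference / full scale) * 100%.
H = (0.33 / 804) * 100
H = 0.041 %FS

0.041 %FS


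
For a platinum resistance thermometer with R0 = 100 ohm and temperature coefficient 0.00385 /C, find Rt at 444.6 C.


The RTD equation: Rt = R0 * (1 + alpha * T).
Rt = 100 * (1 + 0.00385 * 444.6)
Rt = 100 * (1 + 1.71171)
Rt = 100 * 2.71171
Rt = 271.171 ohm

271.171 ohm


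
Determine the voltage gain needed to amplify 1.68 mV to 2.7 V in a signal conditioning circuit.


Gain = Vout / Vin (converting to same units).
G = 2.7 V / 1.68 mV
G = 2700.0 mV / 1.68 mV
G = 1607.14

1607.14


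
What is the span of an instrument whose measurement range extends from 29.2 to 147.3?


Span = upper range - lower range.
Span = 147.3 - (29.2)
Span = 118.1

118.1


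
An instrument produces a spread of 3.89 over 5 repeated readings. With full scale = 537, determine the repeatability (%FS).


Repeatability = (spread / full scale) * 100%.
R = (3.89 / 537) * 100
R = 0.724 %FS

0.724 %FS


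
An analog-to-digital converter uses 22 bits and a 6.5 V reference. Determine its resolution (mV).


The resolution (LSB) of an ADC is Vref / 2^n.
LSB = 6.5 / 2^22
LSB = 6.5 / 4194304
LSB = 1.55e-06 V = 0.00154972 mV

0.00154972 mV


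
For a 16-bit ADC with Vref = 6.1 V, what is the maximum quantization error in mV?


The maximum quantization error is +/- LSB/2.
LSB = Vref / 2^n = 6.1 / 65536 = 9.308e-05 V
Max error = LSB / 2 = 9.308e-05 / 2 = 4.654e-05 V
Max error = 0.0465 mV

0.0465 mV


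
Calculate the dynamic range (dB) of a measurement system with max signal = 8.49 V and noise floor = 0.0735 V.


Dynamic range = 20 * log10(Vmax / Vnoise).
DR = 20 * log10(8.49 / 0.0735)
DR = 20 * log10(115.51)
DR = 41.25 dB

41.25 dB


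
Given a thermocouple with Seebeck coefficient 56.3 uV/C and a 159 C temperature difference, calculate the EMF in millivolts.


The thermocouple output V = sensitivity * dT.
V = 56.3 uV/C * 159 C
V = 8951.7 uV
V = 8.952 mV

8.952 mV


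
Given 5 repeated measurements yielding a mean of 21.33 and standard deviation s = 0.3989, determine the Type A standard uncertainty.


The standard uncertainty for Type A evaluation is u = s / sqrt(n).
u = 0.3989 / sqrt(5)
u = 0.3989 / 2.2361
u = 0.1784

0.1784


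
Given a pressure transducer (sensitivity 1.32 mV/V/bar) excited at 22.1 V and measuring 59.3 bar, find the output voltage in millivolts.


Output = sensitivity * Vex * P.
Vout = 1.32 * 22.1 * 59.3
Vout = 29.172 * 59.3
Vout = 1729.9 mV

1729.9 mV


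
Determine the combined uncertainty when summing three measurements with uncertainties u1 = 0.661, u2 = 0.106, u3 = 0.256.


For a sum of independent quantities, uc = sqrt(u1^2 + u2^2 + u3^2).
uc = sqrt(0.661^2 + 0.106^2 + 0.256^2)
uc = sqrt(0.436921 + 0.011236 + 0.065536)
uc = 0.7167

0.7167


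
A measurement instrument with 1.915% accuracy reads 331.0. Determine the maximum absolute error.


Absolute error = (accuracy% / 100) * reading.
Error = (1.915 / 100) * 331.0
Error = 0.01915 * 331.0
Error = 6.3387

6.3387


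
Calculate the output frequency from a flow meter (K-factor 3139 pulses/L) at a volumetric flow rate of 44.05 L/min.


Frequency = K * Q / 60 (converting L/min to L/s).
f = 3139 * 44.05 / 60
f = 138272.95 / 60
f = 2304.55 Hz

2304.55 Hz


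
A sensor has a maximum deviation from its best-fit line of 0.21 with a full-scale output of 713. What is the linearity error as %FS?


Linearity error = (max deviation / full scale) * 100%.
Linearity = (0.21 / 713) * 100
Linearity = 0.029 %FS

0.029 %FS


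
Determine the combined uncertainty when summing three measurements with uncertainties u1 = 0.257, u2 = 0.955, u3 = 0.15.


For a sum of independent quantities, uc = sqrt(u1^2 + u2^2 + u3^2).
uc = sqrt(0.257^2 + 0.955^2 + 0.15^2)
uc = sqrt(0.066049 + 0.912025 + 0.0225)
uc = 1.0003

1.0003


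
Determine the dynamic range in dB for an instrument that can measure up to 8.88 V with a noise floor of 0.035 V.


Dynamic range = 20 * log10(Vmax / Vnoise).
DR = 20 * log10(8.88 / 0.035)
DR = 20 * log10(253.71)
DR = 48.09 dB

48.09 dB


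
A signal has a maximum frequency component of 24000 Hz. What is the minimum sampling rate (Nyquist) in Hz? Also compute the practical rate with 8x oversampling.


By Nyquist theorem, fs_min = 2 * fmax.
fs_min = 2 * 24000 = 48000 Hz
Practical rate = 8 * fs_min = 8 * 48000 = 384000 Hz

fs_min = 48000 Hz, fs_practical = 384000 Hz


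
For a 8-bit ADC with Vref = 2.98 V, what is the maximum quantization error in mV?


The maximum quantization error is +/- LSB/2.
LSB = Vref / 2^n = 2.98 / 256 = 0.01164062 V
Max error = LSB / 2 = 0.01164062 / 2 = 0.00582031 V
Max error = 5.8203 mV

5.8203 mV


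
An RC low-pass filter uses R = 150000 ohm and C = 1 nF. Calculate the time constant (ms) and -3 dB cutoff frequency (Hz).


Time constant: tau = R * C.
tau = 150000 * 1.00e-09 = 0.00015 s
tau = 0.15 ms
Cutoff frequency: fc = 1 / (2*pi*R*C).
fc = 1 / (2*pi*0.00015) = 1061.03 Hz

tau = 0.15 ms, fc = 1061.03 Hz
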